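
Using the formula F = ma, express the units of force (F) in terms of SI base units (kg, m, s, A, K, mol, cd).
Units of each symbol in F = ma:
  m (mass): kg
  a (acceleration): m/s²

Multiplying the contributions: [kg] · [m/s²]
Adding exponents of each base unit: kg: 1, m: 1, s: -2
SI base units of force: kg·m/s²

Answer: kg·m/s²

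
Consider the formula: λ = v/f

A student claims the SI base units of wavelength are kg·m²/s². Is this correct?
Units of each symbol in λ = v/f:
  v (wave speed): m/s
  f (frequency): 1/s  → in the denominator, contributes s

Multiplying the contributions: [m/s] · [s]
Adding exponents of each base unit: m: 1
SI base units of wavelength: m

The claimed units kg·m²/s² (exponents kg: 1, m: 2, s: -2) do not match the derived units m (exponents m: 1), so the claim is incorrect.

Answer: No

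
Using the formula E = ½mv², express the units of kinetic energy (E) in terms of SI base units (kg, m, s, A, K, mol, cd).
Units of each symbol in E = ½mv²:
  m (mass): kg
  v (speed): m/s  → to the power 2, contributes m²/s²
  The factor ½ is dimensionless.

Multiplying the contributions: [kg] · [m²/s²]
Adding exponents of each base unit: kg: 1, m: 2, s: -2
SI base units of kinetic energy: kg·m²/s²

Answer: kg·m²/s²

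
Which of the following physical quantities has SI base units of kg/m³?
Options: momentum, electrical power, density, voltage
Checking the SI base units of each option:
  momentum (p = mv): kg·m/s  ✗
  electrical power (P = IV): kg·m²/s³  ✗
  density (ρ = m/V): kg/m³  ✓ matches
  voltage (V = IR): kg·m²/(s³·A)  ✗

Only density has units kg/m³.

Answer: density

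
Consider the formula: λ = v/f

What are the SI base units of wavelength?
Units of each symbol in λ = v/f:
  v (wave speed): m/s
  f (frequency): 1/s  → in the denominator, contributes s

Multiplying the contributions: [m/s] · [s]
Adding exponents of each base unit: m: 1
SI base units of wavelength: m

Answer: m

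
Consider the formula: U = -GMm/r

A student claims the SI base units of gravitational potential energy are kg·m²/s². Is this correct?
Units of each symbol in U = -GMm/r:
  G (gravitational constant): m³/(kg·s²)
  M (mass): kg
  m (mass): kg
  r (distance): m  → in the denominator, contributes 1/m
  The minus sign does not affect the units.

Multiplying the contributions: [m³/(kg·s²)] · [kg] · [kg] · [1/m]
Adding exponents of each base unit: kg: 1, m: 2, s: -2
SI base units of gravitational potential energy: kg·m²/s²

The claimed units kg·m²/s² match the derived units, so the claim is correct.

Answer: Yes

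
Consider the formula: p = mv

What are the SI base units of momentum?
Units of each symbol in p = mv:
  m (mass): kg
  v (velocity): m/s

Multiplying the contributions: [kg] · [m/s]
Adding exponents of each base unit: kg: 1, m: 1, s: -1
SI base units of momentum: kg·m/s

Answer: kg·m/s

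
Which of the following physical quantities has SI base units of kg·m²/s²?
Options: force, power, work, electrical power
Checking the SI base units of each option:
  force (F = ma): kg·m/s²  ✗
  power (P = W/t): kg·m²/s³  ✗
  work (W = Fd): kg·m²/s²  ✓ matches
  electrical power (P = IV): kg·m²/s³  ✗

Only work has units kg·m²/s².

Answer: work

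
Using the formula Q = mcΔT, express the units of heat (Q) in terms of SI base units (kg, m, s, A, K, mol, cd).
Units of each symbol in Q = mcΔT:
  m (mass): kg
  c (specific heat capacity, in J/(kg·K)): m²/(s²·K)
  ΔT (temperature change): K

Multiplying the contributions: [kg] · [m²/(s²·K)] · [K]
Adding exponents of each base unit: kg: 1, m: 2, s: -2
SI base units of heat: kg·m²/s²

Answer: kg·m²/s²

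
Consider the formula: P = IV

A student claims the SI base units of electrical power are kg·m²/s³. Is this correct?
Units of each symbol in P = IV:
  I (current): A
  V (voltage, in volts): kg·m²/(s³·A)

Multiplying the contributions: [A] · [kg·m²/(s³·A)]
Adding exponents of each base unit: kg: 1, m: 2, s: -3
SI base units of electrical power: kg·m²/s³

The claimed units kg·m²/s³ match the derived units, so the claim is correct.

Answer: Yes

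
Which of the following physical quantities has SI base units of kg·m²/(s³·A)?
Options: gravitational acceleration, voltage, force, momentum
Checking the SI base units of each option:
  gravitational acceleration (g = GM/r²): m/s²  ✗
  voltage (V = IR): kg·m²/(s³·A)  ✓ matches
  force (F = ma): kg·m/s²  ✗
  momentum (p = mv): kg·m/s  ✗

Only voltage has units kg·m²/(s³·A).

Answer: voltage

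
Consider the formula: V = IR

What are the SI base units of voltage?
Units of each symbol in V = IR:
  I (current): A
  R (resistance, in ohms): kg·m²/(s³·A²)

Multiplying the contributions: [A] · [kg·m²/(s³·A²)]
Adding exponents of each base unit: kg: 1, m: 2, s: -3, A: -1
SI base units of voltage: kg·m²/(s³·A)

Answer: kg·m²/(s³·A)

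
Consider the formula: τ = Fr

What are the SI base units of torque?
Units of each symbol in τ = Fr:
  F (force): kg·m/s²
  r (lever arm): m

Multiplying the contributions: [kg·m/s²] · [m]
Adding exponents of each base unit: kg: 1, m: 2, s: -2
SI base units of torque: kg·m²/s²

Answer: kg·m²/s²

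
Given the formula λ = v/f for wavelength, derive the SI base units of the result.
Units of each symbol in λ = v/f:
  v (wave speed): m/s
  f (frequency): 1/s  → in the denominator, contributes s

Multiplying the contributions: [m/s] · [s]
Adding exponents of each base unit: m: 1
SI base units of wavelength: m

Answer: m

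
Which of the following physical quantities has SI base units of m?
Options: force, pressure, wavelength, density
Checking the SI base units of each option:
  force (F = ma): kg·m/s²  ✗
  pressure (P = F/A): kg/(m·s²)  ✗
  wavelength (λ = v/f): m  ✓ matches
  density (ρ = m/V): kg/m³  ✗

Only wavelength has units m.

Answer: wavelength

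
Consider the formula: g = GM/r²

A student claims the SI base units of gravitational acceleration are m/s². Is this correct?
Units of each symbol in g = GM/r²:
  G (gravitational constant): m³/(kg·s²)
  M (mass): kg
  r (distance): m  → to the power 2 in the denominator, contributes 1/m²

Multiplying the contributions: [m³/(kg·s²)] · [kg] · [1/m²]
Adding exponents of each base unit: m: 1, s: -2
SI base units of gravitational acceleration: m/s²

The claimed units m/s² match the derived units, so the claim is correct.

Answer: Yes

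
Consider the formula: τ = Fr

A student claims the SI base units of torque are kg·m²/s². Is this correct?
Units of each symbol in τ = Fr:
  F (force): kg·m/s²
  r (lever arm): m

Multiplying the contributions: [kg·m/s²] · [m]
Adding exponents of each base unit: kg: 1, m: 2, s: -2
SI base units of torque: kg·m²/s²

The claimed units kg·m²/s² match the derived units, so the claim is correct.

Answer: Yes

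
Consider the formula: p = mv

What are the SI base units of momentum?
Units of each symbol in p = mv:
  m (mass): kg
  v (velocity): m/s

Multiplying the contributions: [kg] · [m/s]
Adding exponents of each base unit: kg: 1, m: 1, s: -1
SI base units of momentum: kg·m/s

Answer: kg·m/s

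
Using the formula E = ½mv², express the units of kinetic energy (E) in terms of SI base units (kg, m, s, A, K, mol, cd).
Units of each symbol in E = ½mv²:
  m (mass): kg
  v (speed): m/s  → to the power 2, contributes m²/s²
  The factor ½ is dimensionless.

Multiplying the contributions: [kg] · [m²/s²]
Adding exponents of each base unit: kg: 1, m: 2, s: -2
SI base units of kinetic energy: kg·m²/s²

Answer: kg·m²/s²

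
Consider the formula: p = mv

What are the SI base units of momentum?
Units of each symbol in p = mv:
  m (mass): kg
  v (velocity): m/s

Multiplying the contributions: [kg] · [m/s]
Adding exponents of each base unit: kg: 1, m: 1, s: -1
SI base units of momentum: kg·m/s

Answer: kg·m/s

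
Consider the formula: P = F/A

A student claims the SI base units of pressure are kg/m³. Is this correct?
Units of each symbol in P = F/A:
  F (force): kg·m/s²
  A (area): m²  → in the denominator, contributes 1/m²

Multiplying the contributions: [kg·m/s²] · [1/m²]
Adding exponents of each base unit: kg: 1, m: -1, s: -2
SI base units of pressure: kg/(m·s²)

The claimed units kg/m³ (exponents kg: 1, m: -3) do not match the derived units kg/(m·s²) (exponents kg: 1, m: -1, s: -2), so the claim is incorrect.

Answer: No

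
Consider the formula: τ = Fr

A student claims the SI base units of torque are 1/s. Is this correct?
Units of each symbol in τ = Fr:
  F (force): kg·m/s²
  r (lever arm): m

Multiplying the contributions: [kg·m/s²] · [m]
Adding exponents of each base unit: kg: 1, m: 2, s: -2
SI base units of torque: kg·m²/s²

The claimed units 1/s (exponents s: -1) do not match the derived units kg·m²/s² (exponents kg: 1, m: 2, s: -2), so the claim is incorrect.

Answer: No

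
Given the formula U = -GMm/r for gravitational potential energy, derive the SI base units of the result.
Units of each symbol in U = -GMm/r:
  G (gravitational constant): m³/(kg·s²)
  M (mass): kg
  m (mass): kg
  r (distance): m  → in the denominator, contributes 1/m
  The minus sign does not affect the units.

Multiplying the contributions: [m³/(kg·s²)] · [kg] · [kg] · [1/m]
Adding exponents of each base unit: kg: 1, m: 2, s: -2
SI base units of gravitational potential energy: kg·m²/s²

Answer: kg·m²/s²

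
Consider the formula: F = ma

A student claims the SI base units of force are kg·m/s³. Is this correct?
Units of each symbol in F = ma:
  m (mass): kg
  a (acceleration): m/s²

Multiplying the contributions: [kg] · [m/s²]
Adding exponents of each base unit: kg: 1, m: 1, s: -2
SI base units of force: kg·m/s²

The claimed units kg·m/s³ (exponents kg: 1, m: 1, s: -3) do not match the derived units kg·m/s² (exponents kg: 1, m: 1, s: -2), so the claim is incorrect.

Answer: No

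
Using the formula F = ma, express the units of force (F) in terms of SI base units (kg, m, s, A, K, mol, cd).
Units of each symbol in F = ma:
  m (mass): kg
  a (acceleration): m/s²

Multiplying the contributions: [kg] · [m/s²]
Adding exponents of each base unit: kg: 1, m: 1, s: -2
SI base units of force: kg·m/s²

Answer: kg·m/s²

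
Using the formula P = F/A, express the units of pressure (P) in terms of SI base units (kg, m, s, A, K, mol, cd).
Units of each symbol in P = F/A:
  F (force): kg·m/s²
  A (area): m²  → in the denominator, contributes 1/m²

Multiplying the contributions: [kg·m/s²] · [1/m²]
Adding exponents of each base unit: kg: 1, m: -1, s: -2
SI base units of pressure: kg/(m·s²)

Answer: kg/(m·s²)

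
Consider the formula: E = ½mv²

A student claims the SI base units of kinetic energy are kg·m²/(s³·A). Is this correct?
Units of each symbol in E = ½mv²:
  m (mass): kg
  v (speed): m/s  → to the power 2, contributes m²/s²
  The factor ½ is dimensionless.

Multiplying the contributions: [kg] · [m²/s²]
Adding exponents of each base unit: kg: 1, m: 2, s: -2
SI base units of kinetic energy: kg·m²/s²

The claimed units kg·m²/(s³·A) (exponents kg: 1, m: 2, s: -3, A: -1) do not match the derived units kg·m²/s² (exponents kg: 1, m: 2, s: -2), so the claim is incorrect.

Answer: No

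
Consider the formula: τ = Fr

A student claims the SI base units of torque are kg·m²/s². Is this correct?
Units of each symbol in τ = Fr:
  F (force): kg·m/s²
  r (lever arm): m

Multiplying the contributions: [kg·m/s²] · [m]
Adding exponents of each base unit: kg: 1, m: 2, s: -2
SI base units of torque: kg·m²/s²

The claimed units kg·m²/s² match the derived units, so the claim is correct.

Answer: Yes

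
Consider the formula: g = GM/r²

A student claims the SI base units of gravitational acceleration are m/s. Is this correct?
Units of each symbol in g = GM/r²:
  G (gravitational constant): m³/(kg·s²)
  M (mass): kg
  r (distance): m  → to the power 2 in the denominator, contributes 1/m²

Multiplying the contributions: [m³/(kg·s²)] · [kg] · [1/m²]
Adding exponents of each base unit: m: 1, s: -2
SI base units of gravitational acceleration: m/s²

The claimed units m/s (exponents m: 1, s: -1) do not match the derived units m/s² (exponents m: 1, s: -2), so the claim is incorrect.

Answer: No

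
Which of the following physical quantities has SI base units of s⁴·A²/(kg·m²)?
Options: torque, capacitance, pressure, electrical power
Checking the SI base units of each option:
  torque (τ = Fr): kg·m²/s²  ✗
  capacitance (C = Q/V): s⁴·A²/(kg·m²)  ✓ matches
  pressure (P = F/A): kg/(m·s²)  ✗
  electrical power (P = IV): kg·m²/s³  ✗

Only capacitance has units s⁴·A²/(kg·m²).

Answer: capacitance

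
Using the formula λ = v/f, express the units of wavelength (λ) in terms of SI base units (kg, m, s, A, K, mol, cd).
Units of each symbol in λ = v/f:
  v (wave speed): m/s
  f (frequency): 1/s  → in the denominator, contributes s

Multiplying the contributions: [m/s] · [s]
Adding exponents of each base unit: m: 1
SI base units of wavelength: m

Answer: m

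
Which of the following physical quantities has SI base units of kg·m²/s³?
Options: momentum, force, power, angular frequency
Checking the SI base units of each option:
  momentum (p = mv): kg·m/s  ✗
  force (F = ma): kg·m/s²  ✗
  power (P = W/t): kg·m²/s³  ✓ matches
  angular frequency (ω = 2πf): 1/s  ✗

Only power has units kg·m²/s³.

Answer: power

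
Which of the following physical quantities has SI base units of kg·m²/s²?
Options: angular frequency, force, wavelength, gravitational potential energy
Checking the SI base units of each option:
  angular frequency (ω = 2πf): 1/s  ✗
  force (F = ma): kg·m/s²  ✗
  wavelength (λ = v/f): m  ✗
  gravitational potential energy (U = -GMm/r): kg·m²/s²  ✓ matches

Only gravitational potential energy has units kg·m²/s².

Answer: gravitational potential energy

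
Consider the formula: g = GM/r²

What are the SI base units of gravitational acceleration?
Units of each symbol in g = GM/r²:
  G (gravitational constant): m³/(kg·s²)
  M (mass): kg
  r (distance): m  → to the power 2 in the denominator, contributes 1/m²

Multiplying the contributions: [m³/(kg·s²)] · [kg] · [1/m²]
Adding exponents of each base unit: m: 1, s: -2
SI base units of gravitational acceleration: m/s²

Answer: m/s²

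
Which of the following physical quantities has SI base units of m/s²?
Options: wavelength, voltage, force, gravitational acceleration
Checking the SI base units of each option:
  wavelength (λ = v/f): m  ✗
  voltage (V = IR): kg·m²/(s³·A)  ✗
  force (F = ma): kg·m/s²  ✗
  gravitational acceleration (g = GM/r²): m/s²  ✓ matches

Only gravitational acceleration has units m/s².

Answer: gravitational acceleration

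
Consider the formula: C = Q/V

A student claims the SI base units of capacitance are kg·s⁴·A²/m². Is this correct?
Units of each symbol in C = Q/V:
  Q (charge, in coulombs): s·A
  V (voltage, in volts): kg·m²/(s³·A)  → in the denominator, contributes s³·A/(kg·m²)

Multiplying the contributions: [s·A] · [s³·A/(kg·m²)]
Adding exponents of each base unit: kg: -1, m: -2, s: 4, A: 2
SI base units of capacitance: s⁴·A²/(kg·m²)

The claimed units kg·s⁴·A²/m² (exponents kg: 1, m: -2, s: 4, A: 2) do not match the derived units s⁴·A²/(kg·m²) (exponents kg: -1, m: -2, s: 4, A: 2), so the claim is incorrect.

Answer: No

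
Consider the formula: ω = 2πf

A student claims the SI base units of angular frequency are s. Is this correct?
Units of each symbol in ω = 2πf:
  f (frequency): 1/s
  The factor 2π is dimensionless.

Multiplying the contributions: [1/s]
Adding exponents of each base unit: s: -1
SI base units of angular frequency: 1/s

The claimed units s (exponents s: 1) do not match the derived units 1/s (exponents s: -1), so the claim is incorrect.

Answer: No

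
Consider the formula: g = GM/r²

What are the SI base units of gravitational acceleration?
Units of each symbol in g = GM/r²:
  G (gravitational constant): m³/(kg·s²)
  M (mass): kg
  r (distance): m  → to the power 2 in the denominator, contributes 1/m²

Multiplying the contributions: [m³/(kg·s²)] · [kg] · [1/m²]
Adding exponents of each base unit: m: 1, s: -2
SI base units of gravitational acceleration: m/s²

Answer: m/s²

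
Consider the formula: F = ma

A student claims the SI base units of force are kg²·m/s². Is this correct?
Units of each symbol in F = ma:
  m (mass): kg
  a (acceleration): m/s²

Multiplying the contributions: [kg] · [m/s²]
Adding exponents of each base unit: kg: 1, m: 1, s: -2
SI base units of force: kg·m/s²

The claimed units kg²·m/s² (exponents kg: 2, m: 1, s: -2) do not match the derived units kg·m/s² (exponents kg: 1, m: 1, s: -2), so the claim is incorrect.

Answer: No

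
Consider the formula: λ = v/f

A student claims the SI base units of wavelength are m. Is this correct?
Units of each symbol in λ = v/f:
  v (wave speed): m/s
  f (frequency): 1/s  → in the denominator, contributes s

Multiplying the contributions: [m/s] · [s]
Adding exponents of each base unit: m: 1
SI base units of wavelength: m

The claimed units m match the derived units, so the claim is correct.

Answer: Yes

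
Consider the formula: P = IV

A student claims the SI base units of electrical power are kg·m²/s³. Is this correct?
Units of each symbol in P = IV:
  I (current): A
  V (voltage, in volts): kg·m²/(s³·A)

Multiplying the contributions: [A] · [kg·m²/(s³·A)]
Adding exponents of each base unit: kg: 1, m: 2, s: -3
SI base units of electrical power: kg·m²/s³

The claimed units kg·m²/s³ match the derived units, so the claim is correct.

Answer: Yes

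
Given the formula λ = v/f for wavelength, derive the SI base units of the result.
Units of each symbol in λ = v/f:
  v (wave speed): m/s
  f (frequency): 1/s  → in the denominator, contributes s

Multiplying the contributions: [m/s] · [s]
Adding exponents of each base unit: m: 1
SI base units of wavelength: m

Answer: m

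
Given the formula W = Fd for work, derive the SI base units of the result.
Units of each symbol in W = Fd:
  F (force): kg·m/s²
  d (displacement): m

Multiplying the contributions: [kg·m/s²] · [m]
Adding exponents of each base unit: kg: 1, m: 2, s: -2
SI base units of work: kg·m²/s²

Answer: kg·m²/s²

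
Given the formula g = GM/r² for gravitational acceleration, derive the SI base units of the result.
Units of each symbol in g = GM/r²:
  G (gravitational constant): m³/(kg·s²)
  M (mass): kg
  r (distance): m  → to the power 2 in the denominator, contributes 1/m²

Multiplying the contributions: [m³/(kg·s²)] · [kg] · [1/m²]
Adding exponents of each base unit: m: 1, s: -2
SI base units of gravitational acceleration: m/s²

Answer: m/s²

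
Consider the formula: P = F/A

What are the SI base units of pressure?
Units of each symbol in P = F/A:
  F (force): kg·m/s²
  A (area): m²  → in the denominator, contributes 1/m²

Multiplying the contributions: [kg·m/s²] · [1/m²]
Adding exponents of each base unit: kg: 1, m: -1, s: -2
SI base units of pressure: kg/(m·s²)

Answer: kg/(m·s²)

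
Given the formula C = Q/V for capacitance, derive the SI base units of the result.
Units of each symbol in C = Q/V:
  Q (charge, in coulombs): s·A
  V (voltage, in volts): kg·m²/(s³·A)  → in the denominator, contributes s³·A/(kg·m²)

Multiplying the contributions: [s·A] · [s³·A/(kg·m²)]
Adding exponents of each base unit: kg: -1, m: -2, s: 4, A: 2
SI base units of capacitance: s⁴·A²/(kg·m²)

Answer: s⁴·A²/(kg·m²)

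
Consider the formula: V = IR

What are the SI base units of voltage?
Units of each symbol in V = IR:
  I (current): A
  R (resistance, in ohms): kg·m²/(s³·A²)

Multiplying the contributions: [A] · [kg·m²/(s³·A²)]
Adding exponents of each base unit: kg: 1, m: 2, s: -3, A: -1
SI base units of voltage: kg·m²/(s³·A)

Answer: kg·m²/(s³·A)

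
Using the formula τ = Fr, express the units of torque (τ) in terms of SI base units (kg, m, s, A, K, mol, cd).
Units of each symbol in τ = Fr:
  F (force): kg·m/s²
  r (lever arm): m

Multiplying the contributions: [kg·m/s²] · [m]
Adding exponents of each base unit: kg: 1, m: 2, s: -2
SI base units of torque: kg·m²/s²

Answer: kg·m²/s²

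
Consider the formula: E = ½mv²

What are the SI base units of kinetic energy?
Units of each symbol in E = ½mv²:
  m (mass): kg
  v (speed): m/s  → to the power 2, contributes m²/s²
  The factor ½ is dimensionless.

Multiplying the contributions: [kg] · [m²/s²]
Adding exponents of each base unit: kg: 1, m: 2, s: -2
SI base units of kinetic energy: kg·m²/s²

Answer: kg·m²/s²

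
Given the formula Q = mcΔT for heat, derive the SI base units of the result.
Units of each symbol in Q = mcΔT:
  m (mass): kg
  c (specific heat capacity, in J/(kg·K)): m²/(s²·K)
  ΔT (temperature change): K

Multiplying the contributions: [kg] · [m²/(s²·K)] · [K]
Adding exponents of each base unit: kg: 1, m: 2, s: -2
SI base units of heat: kg·m²/s²

Answer: kg·m²/s²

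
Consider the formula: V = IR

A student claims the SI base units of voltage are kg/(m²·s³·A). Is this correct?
Units of each symbol in V = IR:
  I (current): A
  R (resistance, in ohms): kg·m²/(s³·A²)

Multiplying the contributions: [A] · [kg·m²/(s³·A²)]
Adding exponents of each base unit: kg: 1, m: 2, s: -3, A: -1
SI base units of voltage: kg·m²/(s³·A)

The claimed units kg/(m²·s³·A) (exponents kg: 1, m: -2, s: -3, A: -1) do not match the derived units kg·m²/(s³·A) (exponents kg: 1, m: 2, s: -3, A: -1), so the claim is incorrect.

Answer: No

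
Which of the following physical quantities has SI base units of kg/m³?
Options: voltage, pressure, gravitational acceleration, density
Checking the SI base units of each option:
  voltage (V = IR): kg·m²/(s³·A)  ✗
  pressure (P = F/A): kg/(m·s²)  ✗
  gravitational acceleration (g = GM/r²): m/s²  ✗
  density (ρ = m/V): kg/m³  ✓ matches

Only density has units kg/m³.

Answer: density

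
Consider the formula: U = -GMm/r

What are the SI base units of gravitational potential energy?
Units of each symbol in U = -GMm/r:
  G (gravitational constant): m³/(kg·s²)
  M (mass): kg
  m (mass): kg
  r (distance): m  → in the denominator, contributes 1/m
  The minus sign does not affect the units.

Multiplying the contributions: [m³/(kg·s²)] · [kg] · [kg] · [1/m]
Adding exponents of each base unit: kg: 1, m: 2, s: -2
SI base units of gravitational potential energy: kg·m²/s²

Answer: kg·m²/s²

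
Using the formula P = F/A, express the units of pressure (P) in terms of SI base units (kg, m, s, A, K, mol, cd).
Units of each symbol in P = F/A:
  F (force): kg·m/s²
  A (area): m²  → in the denominator, contributes 1/m²

Multiplying the contributions: [kg·m/s²] · [1/m²]
Adding exponents of each base unit: kg: 1, m: -1, s: -2
SI base units of pressure: kg/(m·s²)

Answer: kg/(m·s²)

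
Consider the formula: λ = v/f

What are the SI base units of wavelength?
Units of each symbol in λ = v/f:
  v (wave speed): m/s
  f (frequency): 1/s  → in the denominator, contributes s

Multiplying the contributions: [m/s] · [s]
Adding exponents of each base unit: m: 1
SI base units of wavelength: m

Answer: m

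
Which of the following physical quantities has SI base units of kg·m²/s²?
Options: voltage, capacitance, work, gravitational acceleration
Checking the SI base units of each option:
  voltage (V = IR): kg·m²/(s³·A)  ✗
  capacitance (C = Q/V): s⁴·A²/(kg·m²)  ✗
  work (W = Fd): kg·m²/s²  ✓ matches
  gravitational acceleration (g = GM/r²): m/s²  ✗

Only work has units kg·m²/s².

Answer: work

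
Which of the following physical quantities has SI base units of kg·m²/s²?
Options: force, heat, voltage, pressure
Checking the SI base units of each option:
  force (F = ma): kg·m/s²  ✗
  heat (Q = mcΔT): kg·m²/s²  ✓ matches
  voltage (V = IR): kg·m²/(s³·A)  ✗
  pressure (P = F/A): kg/(m·s²)  ✗

Only heat has units kg·m²/s².

Answer: heat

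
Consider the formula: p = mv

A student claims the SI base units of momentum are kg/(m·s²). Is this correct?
Units of each symbol in p = mv:
  m (mass): kg
  v (velocity): m/s

Multiplying the contributions: [kg] · [m/s]
Adding exponents of each base unit: kg: 1, m: 1, s: -1
SI base units of momentum: kg·m/s

The claimed units kg/(m·s²) (exponents kg: 1, m: -1, s: -2) do not match the derived units kg·m/s (exponents kg: 1, m: 1, s: -1), so the claim is incorrect.

Answer: No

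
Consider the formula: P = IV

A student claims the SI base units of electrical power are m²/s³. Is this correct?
Units of each symbol in P = IV:
  I (current): A
  V (voltage, in volts): kg·m²/(s³·A)

Multiplying the contributions: [A] · [kg·m²/(s³·A)]
Adding exponents of each base unit: kg: 1, m: 2, s: -3
SI base units of electrical power: kg·m²/s³

The claimed units m²/s³ (exponents m: 2, s: -3) do not match the derived units kg·m²/s³ (exponents kg: 1, m: 2, s: -3), so the claim is incorrect.

Answer: No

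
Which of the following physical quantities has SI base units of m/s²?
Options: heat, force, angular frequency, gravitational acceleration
Checking the SI base units of each option:
  heat (Q = mcΔT): kg·m²/s²  ✗
  force (F = ma): kg·m/s²  ✗
  angular frequency (ω = 2πf): 1/s  ✗
  gravitational acceleration (g = GM/r²): m/s²  ✓ matches

Only gravitational acceleration has units m/s².

Answer: gravitational acceleration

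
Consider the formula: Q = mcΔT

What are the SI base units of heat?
Units of each symbol in Q = mcΔT:
  m (mass): kg
  c (specific heat capacity, in J/(kg·K)): m²/(s²·K)
  ΔT (temperature change): K

Multiplying the contributions: [kg] · [m²/(s²·K)] · [K]
Adding exponents of each base unit: kg: 1, m: 2, s: -2
SI base units of heat: kg·m²/s²

Answer: kg·m²/s²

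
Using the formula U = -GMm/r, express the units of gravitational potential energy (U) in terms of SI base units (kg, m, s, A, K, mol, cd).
Units of each symbol in U = -GMm/r:
  G (gravitational constant): m³/(kg·s²)
  M (mass): kg
  m (mass): kg
  r (distance): m  → in the denominator, contributes 1/m
  The minus sign does not affect the units.

Multiplying the contributions: [m³/(kg·s²)] · [kg] · [kg] · [1/m]
Adding exponents of each base unit: kg: 1, m: 2, s: -2
SI base units of gravitational potential energy: kg·m²/s²

Answer: kg·m²/s²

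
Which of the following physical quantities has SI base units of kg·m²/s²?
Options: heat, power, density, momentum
Checking the SI base units of each option:
  heat (Q = mcΔT): kg·m²/s²  ✓ matches
  power (P = W/t): kg·m²/s³  ✗
  density (ρ = m/V): kg/m³  ✗
  momentum (p = mv): kg·m/s  ✗

Only heat has units kg·m²/s².

Answer: heat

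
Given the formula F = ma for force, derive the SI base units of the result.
Units of each symbol in F = ma:
  m (mass): kg
  a (acceleration): m/s²

Multiplying the contributions: [kg] · [m/s²]
Adding exponents of each base unit: kg: 1, m: 1, s: -2
SI base units of force: kg·m/s²

Answer: kg·m/s²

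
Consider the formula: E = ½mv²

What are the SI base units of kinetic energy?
Units of each symbol in E = ½mv²:
  m (mass): kg
  v (speed): m/s  → to the power 2, contributes m²/s²
  The factor ½ is dimensionless.

Multiplying the contributions: [kg] · [m²/s²]
Adding exponents of each base unit: kg: 1, m: 2, s: -2
SI base units of kinetic energy: kg·m²/s²

Answer: kg·m²/s²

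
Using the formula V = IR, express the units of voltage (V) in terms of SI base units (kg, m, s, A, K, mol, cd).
Units of each symbol in V = IR:
  I (current): A
  R (resistance, in ohms): kg·m²/(s³·A²)

Multiplying the contributions: [A] · [kg·m²/(s³·A²)]
Adding exponents of each base unit: kg: 1, m: 2, s: -3, A: -1
SI base units of voltage: kg·m²/(s³·A)

Answer: kg·m²/(s³·A)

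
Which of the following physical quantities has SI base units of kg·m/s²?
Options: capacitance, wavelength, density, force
Checking the SI base units of each option:
  capacitance (C = Q/V): s⁴·A²/(kg·m²)  ✗
  wavelength (λ = v/f): m  ✗
  density (ρ = m/V): kg/m³  ✗
  force (F = ma): kg·m/s²  ✓ matches

Only force has units kg·m/s².

Answer: force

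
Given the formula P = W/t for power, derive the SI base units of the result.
Units of each symbol in P = W/t:
  W (work): kg·m²/s²
  t (time): s  → in the denominator, contributes 1/s

Multiplying the contributions: [kg·m²/s²] · [1/s]
Adding exponents of each base unit: kg: 1, m: 2, s: -3
SI base units of power: kg·m²/s³

Answer: kg·m²/s³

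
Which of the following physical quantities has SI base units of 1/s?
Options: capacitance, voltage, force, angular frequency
Checking the SI base units of each option:
  capacitance (C = Q/V): s⁴·A²/(kg·m²)  ✗
  voltage (V = IR): kg·m²/(s³·A)  ✗
  force (F = ma): kg·m/s²  ✗
  angular frequency (ω = 2πf): 1/s  ✓ matches

Only angular frequency has units 1/s.

Answer: angular frequency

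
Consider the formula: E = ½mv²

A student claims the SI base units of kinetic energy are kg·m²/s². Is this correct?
Units of each symbol in E = ½mv²:
  m (mass): kg
  v (speed): m/s  → to the power 2, contributes m²/s²
  The factor ½ is dimensionless.

Multiplying the contributions: [kg] · [m²/s²]
Adding exponents of each base unit: kg: 1, m: 2, s: -2
SI base units of kinetic energy: kg·m²/s²

The claimed units kg·m²/s² match the derived units, so the claim is correct.

Answer: Yes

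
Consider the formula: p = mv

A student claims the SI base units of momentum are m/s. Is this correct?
Units of each symbol in p = mv:
  m (mass): kg
  v (velocity): m/s

Multiplying the contributions: [kg] · [m/s]
Adding exponents of each base unit: kg: 1, m: 1, s: -1
SI base units of momentum: kg·m/s

The claimed units m/s (exponents m: 1, s: -1) do not match the derived units kg·m/s (exponents kg: 1, m: 1, s: -1), so the claim is incorrect.

Answer: No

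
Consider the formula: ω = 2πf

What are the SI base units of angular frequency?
Units of each symbol in ω = 2πf:
  f (frequency): 1/s
  The factor 2π is dimensionless.

Multiplying the contributions: [1/s]
Adding exponents of each base unit: s: -1
SI base units of angular frequency: 1/s

Answer: 1/s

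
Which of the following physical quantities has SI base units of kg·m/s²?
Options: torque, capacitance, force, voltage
Checking the SI base units of each option:
  torque (τ = Fr): kg·m²/s²  ✗
  capacitance (C = Q/V): s⁴·A²/(kg·m²)  ✗
  force (F = ma): kg·m/s²  ✓ matches
  voltage (V = IR): kg·m²/(s³·A)  ✗

Only force has units kg·m/s².

Answer: force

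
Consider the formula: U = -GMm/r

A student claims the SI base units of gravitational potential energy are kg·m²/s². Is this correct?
Units of each symbol in U = -GMm/r:
  G (gravitational constant): m³/(kg·s²)
  M (mass): kg
  m (mass): kg
  r (distance): m  → in the denominator, contributes 1/m
  The minus sign does not affect the units.

Multiplying the contributions: [m³/(kg·s²)] · [kg] · [kg] · [1/m]
Adding exponents of each base unit: kg: 1, m: 2, s: -2
SI base units of gravitational potential energy: kg·m²/s²

The claimed units kg·m²/s² match the derived units, so the claim is correct.

Answer: Yes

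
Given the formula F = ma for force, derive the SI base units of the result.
Units of each symbol in F = ma:
  m (mass): kg
  a (acceleration): m/s²

Multiplying the contributions: [kg] · [m/s²]
Adding exponents of each base unit: kg: 1, m: 1, s: -2
SI base units of force: kg·m/s²

Answer: kg·m/s²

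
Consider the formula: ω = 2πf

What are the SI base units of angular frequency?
Units of each symbol in ω = 2πf:
  f (frequency): 1/s
  The factor 2π is dimensionless.

Multiplying the contributions: [1/s]
Adding exponents of each base unit: s: -1
SI base units of angular frequency: 1/s

Answer: 1/s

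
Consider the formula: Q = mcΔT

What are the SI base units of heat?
Units of each symbol in Q = mcΔT:
  m (mass): kg
  c (specific heat capacity, in J/(kg·K)): m²/(s²·K)
  ΔT (temperature change): K

Multiplying the contributions: [kg] · [m²/(s²·K)] · [K]
Adding exponents of each base unit: kg: 1, m: 2, s: -2
SI base units of heat: kg·m²/s²

Answer: kg·m²/s²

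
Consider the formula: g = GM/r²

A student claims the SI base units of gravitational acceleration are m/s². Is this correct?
Units of each symbol in g = GM/r²:
  G (gravitational constant): m³/(kg·s²)
  M (mass): kg
  r (distance): m  → to the power 2 in the denominator, contributes 1/m²

Multiplying the contributions: [m³/(kg·s²)] · [kg] · [1/m²]
Adding exponents of each base unit: m: 1, s: -2
SI base units of gravitational acceleration: m/s²

The claimed units m/s² match the derived units, so the claim is correct.

Answer: Yes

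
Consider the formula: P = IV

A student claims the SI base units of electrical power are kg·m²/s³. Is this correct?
Units of each symbol in P = IV:
  I (current): A
  V (voltage, in volts): kg·m²/(s³·A)

Multiplying the contributions: [A] · [kg·m²/(s³·A)]
Adding exponents of each base unit: kg: 1, m: 2, s: -3
SI base units of electrical power: kg·m²/s³

The claimed units kg·m²/s³ match the derived units, so the claim is correct.

Answer: Yes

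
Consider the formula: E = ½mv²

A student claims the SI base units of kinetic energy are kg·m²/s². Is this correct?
Units of each symbol in E = ½mv²:
  m (mass): kg
  v (speed): m/s  → to the power 2, contributes m²/s²
  The factor ½ is dimensionless.

Multiplying the contributions: [kg] · [m²/s²]
Adding exponents of each base unit: kg: 1, m: 2, s: -2
SI base units of kinetic energy: kg·m²/s²

The claimed units kg·m²/s² match the derived units, so the claim is correct.

Answer: Yes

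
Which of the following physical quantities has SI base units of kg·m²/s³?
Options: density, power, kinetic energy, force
Checking the SI base units of each option:
  density (ρ = m/V): kg/m³  ✗
  power (P = W/t): kg·m²/s³  ✓ matches
  kinetic energy (E = ½mv²): kg·m²/s²  ✗
  force (F = ma): kg·m/s²  ✗

Only power has units kg·m²/s³.

Answer: power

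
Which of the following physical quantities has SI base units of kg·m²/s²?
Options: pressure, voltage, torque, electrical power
Checking the SI base units of each option:
  pressure (P = F/A): kg/(m·s²)  ✗
  voltage (V = IR): kg·m²/(s³·A)  ✗
  torque (τ = Fr): kg·m²/s²  ✓ matches
  electrical power (P = IV): kg·m²/s³  ✗

Only torque has units kg·m²/s².

Answer: torque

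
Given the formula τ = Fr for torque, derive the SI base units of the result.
Units of each symbol in τ = Fr:
  F (force): kg·m/s²
  r (lever arm): m

Multiplying the contributions: [kg·m/s²] · [m]
Adding exponents of each base unit: kg: 1, m: 2, s: -2
SI base units of torque: kg·m²/s²

Answer: kg·m²/s²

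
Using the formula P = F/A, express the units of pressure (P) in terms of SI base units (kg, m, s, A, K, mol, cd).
Units of each symbol in P = F/A:
  F (force): kg·m/s²
  A (area): m²  → in the denominator, contributes 1/m²

Multiplying the contributions: [kg·m/s²] · [1/m²]
Adding exponents of each base unit: kg: 1, m: -1, s: -2
SI base units of pressure: kg/(m·s²)

Answer: kg/(m·s²)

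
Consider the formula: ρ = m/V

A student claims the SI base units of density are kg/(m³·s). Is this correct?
Units of each symbol in ρ = m/V:
  m (mass): kg
  V (volume): m³  → in the denominator, contributes 1/m³

Multiplying the contributions: [kg] · [1/m³]
Adding exponents of each base unit: kg: 1, m: -3
SI base units of density: kg/m³

The claimed units kg/(m³·s) (exponents kg: 1, m: -3, s: -1) do not match the derived units kg/m³ (exponents kg: 1, m: -3), so the claim is incorrect.

Answer: No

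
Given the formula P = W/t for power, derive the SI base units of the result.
Units of each symbol in P = W/t:
  W (work): kg·m²/s²
  t (time): s  → in the denominator, contributes 1/s

Multiplying the contributions: [kg·m²/s²] · [1/s]
Adding exponents of each base unit: kg: 1, m: 2, s: -3
SI base units of power: kg·m²/s³

Answer: kg·m²/s³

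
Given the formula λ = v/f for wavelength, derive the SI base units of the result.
Units of each symbol in λ = v/f:
  v (wave speed): m/s
  f (frequency): 1/s  → in the denominator, contributes s

Multiplying the contributions: [m/s] · [s]
Adding exponents of each base unit: m: 1
SI base units of wavelength: m

Answer: m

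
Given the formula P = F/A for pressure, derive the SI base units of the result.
Units of each symbol in P = F/A:
  F (force): kg·m/s²
  A (area): m²  → in the denominator, contributes 1/m²

Multiplying the contributions: [kg·m/s²] · [1/m²]
Adding exponents of each base unit: kg: 1, m: -1, s: -2
SI base units of pressure: kg/(m·s²)

Answer: kg/(m·s²)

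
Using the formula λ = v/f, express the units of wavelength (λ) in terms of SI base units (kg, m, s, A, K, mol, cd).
Units of each symbol in λ = v/f:
  v (wave speed): m/s
  f (frequency): 1/s  → in the denominator, contributes s

Multiplying the contributions: [m/s] · [s]
Adding exponents of each base unit: m: 1
SI base units of wavelength: m

Answer: m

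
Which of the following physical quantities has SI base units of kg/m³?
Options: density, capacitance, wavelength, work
Checking the SI base units of each option:
  density (ρ = m/V): kg/m³  ✓ matches
  capacitance (C = Q/V): s⁴·A²/(kg·m²)  ✗
  wavelength (λ = v/f): m  ✗
  work (W = Fd): kg·m²/s²  ✗

Only density has units kg/m³.

Answer: density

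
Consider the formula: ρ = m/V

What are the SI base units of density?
Units of each symbol in ρ = m/V:
  m (mass): kg
  V (volume): m³  → in the denominator, contributes 1/m³

Multiplying the contributions: [kg] · [1/m³]
Adding exponents of each base unit: kg: 1, m: -3
SI base units of density: kg/m³

Answer: kg/m³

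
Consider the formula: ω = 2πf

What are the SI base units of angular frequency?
Units of each symbol in ω = 2πf:
  f (frequency): 1/s
  The factor 2π is dimensionless.

Multiplying the contributions: [1/s]
Adding exponents of each base unit: s: -1
SI base units of angular frequency: 1/s

Answer: 1/s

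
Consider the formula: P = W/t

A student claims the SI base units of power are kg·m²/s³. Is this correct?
Units of each symbol in P = W/t:
  W (work): kg·m²/s²
  t (time): s  → in the denominator, contributes 1/s

Multiplying the contributions: [kg·m²/s²] · [1/s]
Adding exponents of each base unit: kg: 1, m: 2, s: -3
SI base units of power: kg·m²/s³

The claimed units kg·m²/s³ match the derived units, so the claim is correct.

Answer: Yes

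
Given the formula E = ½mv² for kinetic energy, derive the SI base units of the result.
Units of each symbol in E = ½mv²:
  m (mass): kg
  v (speed): m/s  → to the power 2, contributes m²/s²
  The factor ½ is dimensionless.

Multiplying the contributions: [kg] · [m²/s²]
Adding exponents of each base unit: kg: 1, m: 2, s: -2
SI base units of kinetic energy: kg·m²/s²

Answer: kg·m²/s²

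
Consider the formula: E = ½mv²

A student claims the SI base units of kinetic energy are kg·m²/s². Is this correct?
Units of each symbol in E = ½mv²:
  m (mass): kg
  v (speed): m/s  → to the power 2, contributes m²/s²
  The factor ½ is dimensionless.

Multiplying the contributions: [kg] · [m²/s²]
Adding exponents of each base unit: kg: 1, m: 2, s: -2
SI base units of kinetic energy: kg·m²/s²

The claimed units kg·m²/s² match the derived units, so the claim is correct.

Answer: Yes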